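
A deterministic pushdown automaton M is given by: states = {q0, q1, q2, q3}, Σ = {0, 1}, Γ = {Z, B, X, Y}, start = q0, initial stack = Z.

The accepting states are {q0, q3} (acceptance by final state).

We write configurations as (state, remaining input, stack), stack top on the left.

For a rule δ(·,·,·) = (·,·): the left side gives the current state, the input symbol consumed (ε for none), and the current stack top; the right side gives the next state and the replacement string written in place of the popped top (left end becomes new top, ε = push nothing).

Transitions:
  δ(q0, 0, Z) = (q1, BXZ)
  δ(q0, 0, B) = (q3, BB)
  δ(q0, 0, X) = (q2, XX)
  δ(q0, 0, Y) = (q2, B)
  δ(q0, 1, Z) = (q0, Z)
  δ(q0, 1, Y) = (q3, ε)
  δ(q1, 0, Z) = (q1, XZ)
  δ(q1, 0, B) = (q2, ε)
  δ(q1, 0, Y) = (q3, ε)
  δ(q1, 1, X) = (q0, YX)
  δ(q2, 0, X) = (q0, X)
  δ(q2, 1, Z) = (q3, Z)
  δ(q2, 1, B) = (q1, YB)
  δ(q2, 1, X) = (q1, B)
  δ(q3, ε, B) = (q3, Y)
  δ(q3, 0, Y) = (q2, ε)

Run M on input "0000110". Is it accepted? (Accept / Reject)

(q0, 0000110, Z)
  read 0, top Z: go to q1, push BXZ → (q1, 000110, BXZ)
  read 0, top B: go to q2, push ε → (q2, 00110, XZ)
  read 0, top X: go to q0, push X → (q0, 0110, XZ)
  read 0, top X: go to q2, push XX → (q2, 110, XXZ)
  read 1, top X: go to q1, push B → (q1, 10, BXZ)
No transition applies at (q1, 10, BXZ); input not fully consumed.

Reject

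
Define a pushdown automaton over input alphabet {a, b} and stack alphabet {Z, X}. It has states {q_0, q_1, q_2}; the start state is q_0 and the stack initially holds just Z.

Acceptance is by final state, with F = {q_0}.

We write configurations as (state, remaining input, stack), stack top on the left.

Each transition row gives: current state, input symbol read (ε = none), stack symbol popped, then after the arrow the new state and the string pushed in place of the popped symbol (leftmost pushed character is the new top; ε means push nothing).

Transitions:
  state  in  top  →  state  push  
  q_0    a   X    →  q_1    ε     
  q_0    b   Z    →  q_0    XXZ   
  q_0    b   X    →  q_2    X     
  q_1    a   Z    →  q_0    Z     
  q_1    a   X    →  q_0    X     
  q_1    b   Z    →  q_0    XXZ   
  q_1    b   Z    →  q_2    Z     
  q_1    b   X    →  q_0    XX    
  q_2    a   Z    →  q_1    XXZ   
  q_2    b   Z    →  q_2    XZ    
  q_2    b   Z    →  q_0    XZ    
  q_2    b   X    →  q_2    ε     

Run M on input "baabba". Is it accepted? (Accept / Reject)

No computation consumes all input and reaches a final state.

Reject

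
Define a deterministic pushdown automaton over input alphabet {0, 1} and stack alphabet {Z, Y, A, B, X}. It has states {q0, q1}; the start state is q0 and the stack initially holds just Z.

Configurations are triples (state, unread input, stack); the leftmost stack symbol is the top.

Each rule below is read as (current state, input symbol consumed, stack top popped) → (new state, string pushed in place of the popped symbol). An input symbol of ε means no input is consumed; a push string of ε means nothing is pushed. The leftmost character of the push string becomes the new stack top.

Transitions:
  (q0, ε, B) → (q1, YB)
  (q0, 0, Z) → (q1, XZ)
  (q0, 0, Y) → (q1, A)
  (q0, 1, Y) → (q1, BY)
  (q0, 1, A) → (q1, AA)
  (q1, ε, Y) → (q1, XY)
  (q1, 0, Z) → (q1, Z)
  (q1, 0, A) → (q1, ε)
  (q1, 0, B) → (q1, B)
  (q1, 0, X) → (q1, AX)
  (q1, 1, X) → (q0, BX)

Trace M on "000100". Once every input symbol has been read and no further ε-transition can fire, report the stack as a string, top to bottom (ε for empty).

XYBXZ

(q0, 000100, Z) ⊢ (q1, 00100, XZ) ⊢ (q1, 0100, AXZ) ⊢ (q1, 100, XZ) ⊢ (q0, 00, BXZ) ⊢ (q1, 00, YBXZ) ⊢ (q1, 00, XYBXZ) ⊢ (q1, 0, AXYBXZ) ⊢ (q1, ε, XYBXZ)
All input consumed in state q1 with stack XYBXZ.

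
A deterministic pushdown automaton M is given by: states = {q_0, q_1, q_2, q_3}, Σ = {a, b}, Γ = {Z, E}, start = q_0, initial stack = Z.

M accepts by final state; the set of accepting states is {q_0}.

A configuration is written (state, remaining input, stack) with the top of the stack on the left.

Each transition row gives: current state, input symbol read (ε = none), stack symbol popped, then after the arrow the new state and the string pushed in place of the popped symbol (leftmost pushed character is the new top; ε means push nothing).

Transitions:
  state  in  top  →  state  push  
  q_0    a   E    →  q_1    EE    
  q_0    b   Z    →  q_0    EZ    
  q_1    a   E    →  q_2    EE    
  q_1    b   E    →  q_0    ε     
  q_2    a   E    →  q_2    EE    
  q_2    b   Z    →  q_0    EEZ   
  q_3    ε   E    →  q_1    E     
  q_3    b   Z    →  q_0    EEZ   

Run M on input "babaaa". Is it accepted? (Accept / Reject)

(q_0, babaaa, Z) ⊢ (q_0, abaaa, EZ) ⊢ (q_1, baaa, EEZ) ⊢ (q_0, aaa, EZ) ⊢ (q_1, aa, EEZ) ⊢ (q_2, a, EEEZ) ⊢ (q_2, ε, EEEEZ)
All input consumed; state q_2 ∉ F and no further ε-move applies.

Reject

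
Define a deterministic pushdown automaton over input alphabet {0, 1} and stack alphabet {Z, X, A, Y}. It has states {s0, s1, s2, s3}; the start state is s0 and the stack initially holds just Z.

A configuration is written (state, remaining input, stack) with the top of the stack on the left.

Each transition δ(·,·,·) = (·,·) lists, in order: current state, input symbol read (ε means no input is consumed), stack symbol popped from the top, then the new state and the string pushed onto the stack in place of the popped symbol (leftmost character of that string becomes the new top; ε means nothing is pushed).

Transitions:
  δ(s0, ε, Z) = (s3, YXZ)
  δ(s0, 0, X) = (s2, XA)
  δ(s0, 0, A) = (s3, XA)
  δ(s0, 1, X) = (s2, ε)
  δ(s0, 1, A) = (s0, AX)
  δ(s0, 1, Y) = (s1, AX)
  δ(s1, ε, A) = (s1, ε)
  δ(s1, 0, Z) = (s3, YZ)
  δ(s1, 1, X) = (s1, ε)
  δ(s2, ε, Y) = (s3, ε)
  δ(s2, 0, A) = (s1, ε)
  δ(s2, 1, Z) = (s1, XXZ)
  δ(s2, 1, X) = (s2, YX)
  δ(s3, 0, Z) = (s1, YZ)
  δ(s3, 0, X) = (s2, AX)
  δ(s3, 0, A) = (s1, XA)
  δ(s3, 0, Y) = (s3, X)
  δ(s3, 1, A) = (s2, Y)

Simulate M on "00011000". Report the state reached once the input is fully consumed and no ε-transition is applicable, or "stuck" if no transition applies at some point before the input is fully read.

(s0, 00011000, Z) ⊢ (s3, 00011000, YXZ) ⊢ (s3, 0011000, XXZ) ⊢ (s2, 011000, AXXZ) ⊢ (s1, 11000, XXZ) ⊢ (s1, 1000, XZ) ⊢ (s1, 000, Z) ⊢ (s3, 00, YZ) ⊢ (s3, 0, XZ) ⊢ (s2, ε, AXZ)
All input consumed; M is in state s2.

s2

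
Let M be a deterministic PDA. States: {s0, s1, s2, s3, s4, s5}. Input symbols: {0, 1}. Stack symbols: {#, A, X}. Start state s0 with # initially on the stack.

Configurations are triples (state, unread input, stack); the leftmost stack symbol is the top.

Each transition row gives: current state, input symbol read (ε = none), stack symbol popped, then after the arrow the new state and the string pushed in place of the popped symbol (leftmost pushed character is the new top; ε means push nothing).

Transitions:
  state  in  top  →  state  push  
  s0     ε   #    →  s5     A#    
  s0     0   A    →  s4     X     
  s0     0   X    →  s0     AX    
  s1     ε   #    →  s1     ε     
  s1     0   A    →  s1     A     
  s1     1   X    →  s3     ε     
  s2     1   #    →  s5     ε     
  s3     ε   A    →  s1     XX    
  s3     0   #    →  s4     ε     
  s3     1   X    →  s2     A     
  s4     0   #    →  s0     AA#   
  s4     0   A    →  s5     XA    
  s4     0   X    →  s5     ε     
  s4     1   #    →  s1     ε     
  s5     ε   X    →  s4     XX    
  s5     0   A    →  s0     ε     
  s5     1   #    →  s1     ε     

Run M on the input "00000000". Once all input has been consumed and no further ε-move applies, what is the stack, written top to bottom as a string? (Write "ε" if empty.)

A#

(s0, 00000000, #) ⊢ (s5, 00000000, A#) ⊢ (s0, 0000000, #) ⊢ (s5, 0000000, A#) ⊢ (s0, 000000, #) ⊢ (s5, 000000, A#) ⊢ (s0, 00000, #) ⊢ (s5, 00000, A#) ⊢ (s0, 0000, #) ⊢ (s5, 0000, A#) ⊢ (s0, 000, #) ⊢ (s5, 000, A#) ⊢ (s0, 00, #) ⊢ (s5, 00, A#) ⊢ (s0, 0, #) ⊢ (s5, 0, A#) ⊢ (s0, ε, #) ⊢ (s5, ε, A#)
All input consumed in state s5 with stack A#.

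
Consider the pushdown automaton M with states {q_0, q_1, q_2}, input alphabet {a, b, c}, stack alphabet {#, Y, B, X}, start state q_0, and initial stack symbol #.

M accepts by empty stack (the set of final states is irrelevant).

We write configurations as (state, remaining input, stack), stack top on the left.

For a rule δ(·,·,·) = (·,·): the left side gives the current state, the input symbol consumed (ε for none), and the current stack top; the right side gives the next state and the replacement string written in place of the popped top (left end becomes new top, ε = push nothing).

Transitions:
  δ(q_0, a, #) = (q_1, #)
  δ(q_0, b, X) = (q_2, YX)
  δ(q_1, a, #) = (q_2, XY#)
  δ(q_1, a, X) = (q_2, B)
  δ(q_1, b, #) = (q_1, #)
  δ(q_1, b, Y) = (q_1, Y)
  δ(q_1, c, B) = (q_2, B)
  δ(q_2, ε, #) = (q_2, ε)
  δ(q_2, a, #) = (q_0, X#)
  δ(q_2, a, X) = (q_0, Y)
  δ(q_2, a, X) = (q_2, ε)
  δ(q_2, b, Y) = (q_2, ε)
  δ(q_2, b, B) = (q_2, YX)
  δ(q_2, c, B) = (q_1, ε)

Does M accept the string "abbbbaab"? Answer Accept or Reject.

Accept

One accepting computation: (q_0, abbbbaab, #) ⊢ (q_1, bbbbaab, #) ⊢ (q_1, bbbaab, #) ⊢ (q_1, bbaab, #) ⊢ (q_1, baab, #) ⊢ (q_1, aab, #) ⊢ (q_2, ab, XY#) ⊢ (q_2, b, Y#) ⊢ (q_2, ε, #) ⊢ (q_2, ε, ε)
All input consumed and the stack is empty.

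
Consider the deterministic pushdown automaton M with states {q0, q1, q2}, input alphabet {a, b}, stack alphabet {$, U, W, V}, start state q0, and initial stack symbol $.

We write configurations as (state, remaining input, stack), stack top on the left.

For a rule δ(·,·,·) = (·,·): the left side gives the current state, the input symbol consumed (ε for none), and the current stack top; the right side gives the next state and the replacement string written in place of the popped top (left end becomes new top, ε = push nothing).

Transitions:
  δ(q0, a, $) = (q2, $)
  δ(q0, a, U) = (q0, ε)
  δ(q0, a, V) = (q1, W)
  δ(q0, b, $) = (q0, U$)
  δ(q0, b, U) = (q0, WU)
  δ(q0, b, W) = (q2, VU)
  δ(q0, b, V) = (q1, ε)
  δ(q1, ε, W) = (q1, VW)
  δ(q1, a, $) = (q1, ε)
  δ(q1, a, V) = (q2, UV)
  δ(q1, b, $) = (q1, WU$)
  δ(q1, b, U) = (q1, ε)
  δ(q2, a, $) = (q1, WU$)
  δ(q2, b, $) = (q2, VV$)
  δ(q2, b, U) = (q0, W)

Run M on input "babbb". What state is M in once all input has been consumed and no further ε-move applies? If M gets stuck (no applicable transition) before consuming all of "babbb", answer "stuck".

(q0, babbb, $)
  read b, top $: go to q0, push U$ → (q0, abbb, U$)
  read a, top U: go to q0, push ε → (q0, bbb, $)
  read b, top $: go to q0, push U$ → (q0, bb, U$)
  read b, top U: go to q0, push WU → (q0, b, WU$)
  read b, top W: go to q2, push VU → (q2, ε, VUU$)
All input consumed; M is in state q2.

q2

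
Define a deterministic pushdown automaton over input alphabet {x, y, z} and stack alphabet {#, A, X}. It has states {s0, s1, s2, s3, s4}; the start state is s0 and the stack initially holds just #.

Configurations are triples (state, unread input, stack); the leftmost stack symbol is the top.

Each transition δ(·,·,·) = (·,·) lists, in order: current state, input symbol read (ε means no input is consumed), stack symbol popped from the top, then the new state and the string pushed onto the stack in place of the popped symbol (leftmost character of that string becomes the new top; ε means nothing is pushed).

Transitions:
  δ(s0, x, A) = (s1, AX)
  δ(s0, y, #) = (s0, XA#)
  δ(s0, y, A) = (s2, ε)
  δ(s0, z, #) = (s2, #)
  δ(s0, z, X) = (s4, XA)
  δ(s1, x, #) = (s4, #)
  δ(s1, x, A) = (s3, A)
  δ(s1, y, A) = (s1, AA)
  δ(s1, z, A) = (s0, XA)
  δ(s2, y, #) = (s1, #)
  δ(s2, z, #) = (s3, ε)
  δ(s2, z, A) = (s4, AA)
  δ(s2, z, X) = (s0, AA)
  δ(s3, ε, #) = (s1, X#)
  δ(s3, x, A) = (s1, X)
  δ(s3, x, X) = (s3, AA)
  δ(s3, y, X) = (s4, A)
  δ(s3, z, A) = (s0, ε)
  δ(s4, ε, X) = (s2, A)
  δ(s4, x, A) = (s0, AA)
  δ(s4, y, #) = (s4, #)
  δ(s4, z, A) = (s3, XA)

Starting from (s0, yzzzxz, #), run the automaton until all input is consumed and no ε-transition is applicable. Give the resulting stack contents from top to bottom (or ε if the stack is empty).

AAAAA#

(s0, yzzzxz, #) ⊢ (s0, zzzxz, XA#) ⊢ (s4, zzxz, XAA#) ⊢ (s2, zzxz, AAA#) ⊢ (s4, zxz, AAAA#) ⊢ (s3, xz, XAAAA#) ⊢ (s3, z, AAAAAA#) ⊢ (s0, ε, AAAAA#)
All input consumed in state s0 with stack AAAAA#.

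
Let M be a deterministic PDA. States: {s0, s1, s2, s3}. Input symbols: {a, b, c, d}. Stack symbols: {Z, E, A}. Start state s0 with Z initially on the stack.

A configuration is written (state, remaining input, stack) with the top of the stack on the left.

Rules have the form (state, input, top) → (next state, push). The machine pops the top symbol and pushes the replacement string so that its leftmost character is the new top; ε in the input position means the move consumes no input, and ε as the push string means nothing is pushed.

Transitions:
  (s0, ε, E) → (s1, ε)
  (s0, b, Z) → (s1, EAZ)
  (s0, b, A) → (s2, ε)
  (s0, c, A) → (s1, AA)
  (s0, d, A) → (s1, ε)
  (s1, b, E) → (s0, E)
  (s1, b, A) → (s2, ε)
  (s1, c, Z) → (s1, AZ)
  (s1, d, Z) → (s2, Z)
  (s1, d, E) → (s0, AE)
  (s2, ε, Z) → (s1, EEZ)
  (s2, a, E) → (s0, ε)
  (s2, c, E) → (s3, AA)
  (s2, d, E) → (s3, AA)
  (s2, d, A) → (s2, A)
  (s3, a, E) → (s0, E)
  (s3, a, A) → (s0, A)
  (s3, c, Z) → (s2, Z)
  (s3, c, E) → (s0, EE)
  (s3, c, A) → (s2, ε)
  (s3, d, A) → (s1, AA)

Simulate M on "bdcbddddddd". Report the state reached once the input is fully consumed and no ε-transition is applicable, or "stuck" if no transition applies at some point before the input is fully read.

(s0, bdcbddddddd, Z) ⊢ (s1, dcbddddddd, EAZ) ⊢ (s0, cbddddddd, AEAZ) ⊢ (s1, bddddddd, AAEAZ) ⊢ (s2, ddddddd, AEAZ) ⊢ (s2, dddddd, AEAZ) ⊢ (s2, ddddd, AEAZ) ⊢ (s2, dddd, AEAZ) ⊢ (s2, ddd, AEAZ) ⊢ (s2, dd, AEAZ) ⊢ (s2, d, AEAZ) ⊢ (s2, ε, AEAZ)
All input consumed; M is in state s2.

s2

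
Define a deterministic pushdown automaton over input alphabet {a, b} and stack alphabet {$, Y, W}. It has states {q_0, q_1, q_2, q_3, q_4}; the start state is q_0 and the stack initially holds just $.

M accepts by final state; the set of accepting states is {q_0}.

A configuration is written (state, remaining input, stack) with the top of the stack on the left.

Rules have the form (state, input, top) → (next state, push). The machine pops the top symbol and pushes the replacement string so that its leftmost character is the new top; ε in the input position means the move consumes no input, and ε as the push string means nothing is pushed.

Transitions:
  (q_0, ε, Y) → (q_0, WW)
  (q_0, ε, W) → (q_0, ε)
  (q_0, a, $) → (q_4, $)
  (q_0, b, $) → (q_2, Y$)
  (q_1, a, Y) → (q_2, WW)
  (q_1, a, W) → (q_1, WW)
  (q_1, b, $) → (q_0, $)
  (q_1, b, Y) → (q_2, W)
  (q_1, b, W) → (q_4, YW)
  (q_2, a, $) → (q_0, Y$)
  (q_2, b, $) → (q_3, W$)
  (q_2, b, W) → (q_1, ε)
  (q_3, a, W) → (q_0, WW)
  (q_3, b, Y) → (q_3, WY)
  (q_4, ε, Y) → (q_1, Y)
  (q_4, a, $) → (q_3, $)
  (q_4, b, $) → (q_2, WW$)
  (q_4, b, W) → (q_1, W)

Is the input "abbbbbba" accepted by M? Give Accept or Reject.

Reject

(q_0, abbbbbba, $) ⊢ (q_4, bbbbbba, $) ⊢ (q_2, bbbbba, WW$) ⊢ (q_1, bbbba, W$) ⊢ (q_4, bbba, YW$) ⊢ (q_1, bbba, YW$) ⊢ (q_2, bba, WW$) ⊢ (q_1, ba, W$) ⊢ (q_4, a, YW$) ⊢ (q_1, a, YW$) ⊢ (q_2, ε, WWW$)
All input consumed; state q_2 ∉ F and no further ε-move applies.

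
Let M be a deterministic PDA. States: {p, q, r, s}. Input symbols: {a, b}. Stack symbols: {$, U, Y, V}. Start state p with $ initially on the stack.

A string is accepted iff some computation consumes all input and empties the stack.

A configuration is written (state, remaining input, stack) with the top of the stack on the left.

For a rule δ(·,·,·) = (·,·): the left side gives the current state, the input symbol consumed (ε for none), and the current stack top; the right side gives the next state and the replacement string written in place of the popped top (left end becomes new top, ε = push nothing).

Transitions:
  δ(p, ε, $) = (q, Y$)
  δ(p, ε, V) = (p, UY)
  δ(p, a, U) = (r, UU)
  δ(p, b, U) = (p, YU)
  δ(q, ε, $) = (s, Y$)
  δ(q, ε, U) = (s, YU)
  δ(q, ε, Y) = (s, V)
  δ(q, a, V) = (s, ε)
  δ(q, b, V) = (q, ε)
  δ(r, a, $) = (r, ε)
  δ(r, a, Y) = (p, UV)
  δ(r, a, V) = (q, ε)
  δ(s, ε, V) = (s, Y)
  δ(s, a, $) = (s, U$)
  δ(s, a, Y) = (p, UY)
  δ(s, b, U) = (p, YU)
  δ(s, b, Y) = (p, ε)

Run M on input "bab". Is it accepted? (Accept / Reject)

Reject

(p, bab, $) ⊢ (q, bab, Y$) ⊢ (s, bab, V$) ⊢ (s, bab, Y$) ⊢ (p, ab, $) ⊢ (q, ab, Y$) ⊢ (s, ab, V$) ⊢ (s, ab, Y$) ⊢ (p, b, UY$) ⊢ (p, ε, YUY$)
All input consumed; stack is YUY$, not empty, and no further ε-move applies.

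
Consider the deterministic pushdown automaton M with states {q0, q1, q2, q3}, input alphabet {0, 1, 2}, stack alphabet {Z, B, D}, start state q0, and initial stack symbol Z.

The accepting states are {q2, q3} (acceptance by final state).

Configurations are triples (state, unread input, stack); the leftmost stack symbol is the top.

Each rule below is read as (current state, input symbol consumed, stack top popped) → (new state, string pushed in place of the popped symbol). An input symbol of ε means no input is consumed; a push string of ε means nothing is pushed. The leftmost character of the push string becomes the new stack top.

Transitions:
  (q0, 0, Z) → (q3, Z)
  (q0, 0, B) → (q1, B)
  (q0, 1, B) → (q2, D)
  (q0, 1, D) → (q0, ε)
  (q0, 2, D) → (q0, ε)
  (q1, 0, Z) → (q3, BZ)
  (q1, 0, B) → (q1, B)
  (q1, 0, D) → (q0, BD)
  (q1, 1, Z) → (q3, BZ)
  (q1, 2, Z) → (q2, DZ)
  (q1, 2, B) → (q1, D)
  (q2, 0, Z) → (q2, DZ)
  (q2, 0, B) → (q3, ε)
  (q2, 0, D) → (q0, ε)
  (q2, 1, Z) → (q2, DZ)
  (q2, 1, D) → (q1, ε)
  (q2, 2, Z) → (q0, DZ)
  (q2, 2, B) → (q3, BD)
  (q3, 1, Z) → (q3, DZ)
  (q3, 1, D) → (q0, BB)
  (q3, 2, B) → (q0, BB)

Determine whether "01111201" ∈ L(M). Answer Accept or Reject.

Accept

(q0, 01111201, Z) ⊢ (q3, 1111201, Z) ⊢ (q3, 111201, DZ) ⊢ (q0, 11201, BBZ) ⊢ (q2, 1201, DBZ) ⊢ (q1, 201, BZ) ⊢ (q1, 01, DZ) ⊢ (q0, 1, BDZ) ⊢ (q2, ε, DDZ)
All input consumed; state q2 ∈ F.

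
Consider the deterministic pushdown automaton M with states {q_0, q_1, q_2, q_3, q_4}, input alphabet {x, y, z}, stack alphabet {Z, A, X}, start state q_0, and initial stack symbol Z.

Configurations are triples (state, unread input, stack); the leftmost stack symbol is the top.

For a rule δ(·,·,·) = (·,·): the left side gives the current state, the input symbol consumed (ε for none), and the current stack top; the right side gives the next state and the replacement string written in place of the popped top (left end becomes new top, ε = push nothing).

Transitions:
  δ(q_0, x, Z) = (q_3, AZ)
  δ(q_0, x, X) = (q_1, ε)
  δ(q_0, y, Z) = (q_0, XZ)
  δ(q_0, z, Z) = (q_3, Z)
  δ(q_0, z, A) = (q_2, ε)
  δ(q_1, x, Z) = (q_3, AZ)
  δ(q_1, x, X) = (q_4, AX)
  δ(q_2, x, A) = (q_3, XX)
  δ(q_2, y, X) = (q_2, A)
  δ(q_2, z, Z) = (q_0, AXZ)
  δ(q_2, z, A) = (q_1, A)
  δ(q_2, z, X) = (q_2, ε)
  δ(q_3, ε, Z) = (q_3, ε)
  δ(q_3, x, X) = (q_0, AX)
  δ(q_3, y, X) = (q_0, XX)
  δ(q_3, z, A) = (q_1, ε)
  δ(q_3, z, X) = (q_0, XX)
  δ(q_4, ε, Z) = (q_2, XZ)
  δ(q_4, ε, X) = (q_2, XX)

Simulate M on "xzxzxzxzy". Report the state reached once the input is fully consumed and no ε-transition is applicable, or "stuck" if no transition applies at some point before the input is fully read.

(q_0, xzxzxzxzy, Z)
  read x, top Z: go to q_3, push AZ → (q_3, zxzxzxzy, AZ)
  read z, top A: go to q_1, push ε → (q_1, xzxzxzy, Z)
  read x, top Z: go to q_3, push AZ → (q_3, zxzxzy, AZ)
  read z, top A: go to q_1, push ε → (q_1, xzxzy, Z)
  read x, top Z: go to q_3, push AZ → (q_3, zxzy, AZ)
  read z, top A: go to q_1, push ε → (q_1, xzy, Z)
  read x, top Z: go to q_3, push AZ → (q_3, zy, AZ)
  read z, top A: go to q_1, push ε → (q_1, y, Z)
No transition for (q_1, y, top Z); M blocks with input y remaining.

stuck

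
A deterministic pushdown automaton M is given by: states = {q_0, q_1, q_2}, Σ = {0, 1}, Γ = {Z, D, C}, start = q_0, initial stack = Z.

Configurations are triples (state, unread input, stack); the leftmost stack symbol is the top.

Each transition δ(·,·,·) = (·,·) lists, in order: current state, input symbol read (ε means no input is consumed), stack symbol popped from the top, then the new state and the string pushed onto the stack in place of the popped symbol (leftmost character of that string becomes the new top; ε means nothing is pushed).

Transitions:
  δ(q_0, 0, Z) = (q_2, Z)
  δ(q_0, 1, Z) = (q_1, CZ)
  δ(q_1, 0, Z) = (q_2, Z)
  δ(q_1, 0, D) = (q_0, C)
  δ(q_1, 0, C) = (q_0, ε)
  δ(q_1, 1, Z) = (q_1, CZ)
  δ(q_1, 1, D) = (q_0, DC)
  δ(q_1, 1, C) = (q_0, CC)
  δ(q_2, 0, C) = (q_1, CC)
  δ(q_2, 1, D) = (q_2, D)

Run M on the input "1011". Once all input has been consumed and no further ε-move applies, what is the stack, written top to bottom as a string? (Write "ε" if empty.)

(q_0, 1011, Z)
  read 1, top Z: go to q_1, push CZ → (q_1, 011, CZ)
  read 0, top C: go to q_0, push ε → (q_0, 11, Z)
  read 1, top Z: go to q_1, push CZ → (q_1, 1, CZ)
  read 1, top C: go to q_0, push CC → (q_0, ε, CCZ)
All input consumed in state q_0 with stack CCZ.

CCZ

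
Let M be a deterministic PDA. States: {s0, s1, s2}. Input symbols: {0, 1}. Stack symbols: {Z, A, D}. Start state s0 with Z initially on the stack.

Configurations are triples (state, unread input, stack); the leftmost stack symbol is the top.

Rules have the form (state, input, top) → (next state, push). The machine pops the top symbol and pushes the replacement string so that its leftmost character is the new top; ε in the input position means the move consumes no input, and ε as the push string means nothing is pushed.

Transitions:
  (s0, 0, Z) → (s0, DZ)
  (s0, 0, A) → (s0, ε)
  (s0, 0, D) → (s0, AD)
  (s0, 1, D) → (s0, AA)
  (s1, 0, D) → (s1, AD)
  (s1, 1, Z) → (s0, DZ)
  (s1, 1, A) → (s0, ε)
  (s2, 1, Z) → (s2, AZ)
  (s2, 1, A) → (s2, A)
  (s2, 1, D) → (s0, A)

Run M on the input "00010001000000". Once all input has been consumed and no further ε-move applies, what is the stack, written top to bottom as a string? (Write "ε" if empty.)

ADZ

(s0, 00010001000000, Z)
  read 0, top Z: go to s0, push DZ → (s0, 0010001000000, DZ)
  read 0, top D: go to s0, push AD → (s0, 010001000000, ADZ)
  read 0, top A: go to s0, push ε → (s0, 10001000000, DZ)
  read 1, top D: go to s0, push AA → (s0, 0001000000, AAZ)
  read 0, top A: go to s0, push ε → (s0, 001000000, AZ)
  read 0, top A: go to s0, push ε → (s0, 01000000, Z)
  read 0, top Z: go to s0, push DZ → (s0, 1000000, DZ)
  read 1, top D: go to s0, push AA → (s0, 000000, AAZ)
  read 0, top A: go to s0, push ε → (s0, 00000, AZ)
  read 0, top A: go to s0, push ε → (s0, 0000, Z)
  read 0, top Z: go to s0, push DZ → (s0, 000, DZ)
  read 0, top D: go to s0, push AD → (s0, 00, ADZ)
  read 0, top A: go to s0, push ε → (s0, 0, DZ)
  read 0, top D: go to s0, push AD → (s0, ε, ADZ)
All input consumed in state s0 with stack ADZ.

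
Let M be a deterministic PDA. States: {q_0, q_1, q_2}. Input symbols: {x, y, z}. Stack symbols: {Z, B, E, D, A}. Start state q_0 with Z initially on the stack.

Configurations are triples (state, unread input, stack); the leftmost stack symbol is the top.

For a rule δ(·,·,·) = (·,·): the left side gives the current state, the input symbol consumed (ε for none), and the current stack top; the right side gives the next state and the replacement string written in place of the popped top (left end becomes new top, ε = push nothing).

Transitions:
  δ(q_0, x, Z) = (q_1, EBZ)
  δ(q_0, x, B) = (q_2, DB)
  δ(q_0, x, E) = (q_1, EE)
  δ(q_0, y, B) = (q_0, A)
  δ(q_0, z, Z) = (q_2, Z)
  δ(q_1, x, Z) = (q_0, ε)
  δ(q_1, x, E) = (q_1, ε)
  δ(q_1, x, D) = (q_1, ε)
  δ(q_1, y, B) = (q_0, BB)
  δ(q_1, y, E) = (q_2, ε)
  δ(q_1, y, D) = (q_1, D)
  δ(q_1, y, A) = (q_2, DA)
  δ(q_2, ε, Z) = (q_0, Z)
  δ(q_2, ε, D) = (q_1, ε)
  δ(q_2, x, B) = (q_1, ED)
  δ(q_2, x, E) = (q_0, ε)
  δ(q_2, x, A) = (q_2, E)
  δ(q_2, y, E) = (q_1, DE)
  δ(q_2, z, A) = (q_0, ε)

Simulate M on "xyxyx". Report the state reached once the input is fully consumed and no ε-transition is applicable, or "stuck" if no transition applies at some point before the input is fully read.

q_0

(q_0, xyxyx, Z) ⊢ (q_1, yxyx, EBZ) ⊢ (q_2, xyx, BZ) ⊢ (q_1, yx, EDZ) ⊢ (q_2, x, DZ) ⊢ (q_1, x, Z) ⊢ (q_0, ε, ε)
All input consumed; M is in state q_0.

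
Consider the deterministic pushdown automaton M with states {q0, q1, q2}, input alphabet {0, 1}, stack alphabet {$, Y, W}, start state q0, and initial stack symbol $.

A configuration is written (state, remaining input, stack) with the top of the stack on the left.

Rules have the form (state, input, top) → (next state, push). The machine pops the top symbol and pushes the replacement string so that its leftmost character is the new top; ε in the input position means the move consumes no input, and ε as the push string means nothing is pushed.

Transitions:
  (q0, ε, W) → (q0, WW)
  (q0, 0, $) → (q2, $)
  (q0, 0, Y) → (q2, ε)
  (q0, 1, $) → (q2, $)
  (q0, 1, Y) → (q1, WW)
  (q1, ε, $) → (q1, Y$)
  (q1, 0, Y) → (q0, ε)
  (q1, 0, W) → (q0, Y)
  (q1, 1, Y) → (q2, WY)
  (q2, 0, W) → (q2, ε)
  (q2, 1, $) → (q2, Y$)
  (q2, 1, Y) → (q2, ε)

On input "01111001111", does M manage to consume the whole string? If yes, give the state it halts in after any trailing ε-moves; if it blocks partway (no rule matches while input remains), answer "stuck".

stuck

(q0, 01111001111, $)
  read 0, top $: go to q2, push $ → (q2, 1111001111, $)
  read 1, top $: go to q2, push Y$ → (q2, 111001111, Y$)
  read 1, top Y: go to q2, push ε → (q2, 11001111, $)
  read 1, top $: go to q2, push Y$ → (q2, 1001111, Y$)
  read 1, top Y: go to q2, push ε → (q2, 001111, $)
No transition for (q2, 0, top $); M blocks with input 001111 remaining.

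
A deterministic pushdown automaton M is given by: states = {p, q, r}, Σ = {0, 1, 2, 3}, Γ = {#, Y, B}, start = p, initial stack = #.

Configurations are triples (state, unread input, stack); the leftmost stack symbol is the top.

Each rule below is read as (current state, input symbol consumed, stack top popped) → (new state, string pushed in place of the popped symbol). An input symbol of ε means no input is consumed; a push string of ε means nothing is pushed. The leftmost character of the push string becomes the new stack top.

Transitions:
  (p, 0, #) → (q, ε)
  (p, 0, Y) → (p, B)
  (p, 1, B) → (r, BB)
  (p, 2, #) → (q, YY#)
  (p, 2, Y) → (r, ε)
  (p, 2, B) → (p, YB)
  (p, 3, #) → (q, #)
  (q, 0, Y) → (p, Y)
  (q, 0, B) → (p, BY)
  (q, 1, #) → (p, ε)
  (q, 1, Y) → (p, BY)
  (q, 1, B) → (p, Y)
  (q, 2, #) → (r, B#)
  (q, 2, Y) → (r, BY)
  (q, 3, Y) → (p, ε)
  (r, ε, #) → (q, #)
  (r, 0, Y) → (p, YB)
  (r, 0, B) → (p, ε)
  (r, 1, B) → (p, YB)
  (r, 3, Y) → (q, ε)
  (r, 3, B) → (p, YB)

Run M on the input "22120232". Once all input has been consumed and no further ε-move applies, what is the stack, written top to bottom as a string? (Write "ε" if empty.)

(p, 22120232, #)
  read 2, top #: go to q, push YY# → (q, 2120232, YY#)
  read 2, top Y: go to r, push BY → (r, 120232, BYY#)
  read 1, top B: go to p, push YB → (p, 20232, YBYY#)
  read 2, top Y: go to r, push ε → (r, 0232, BYY#)
  read 0, top B: go to p, push ε → (p, 232, YY#)
  read 2, top Y: go to r, push ε → (r, 32, Y#)
  read 3, top Y: go to q, push ε → (q, 2, #)
  read 2, top #: go to r, push B# → (r, ε, B#)
All input consumed in state r with stack B#.

B#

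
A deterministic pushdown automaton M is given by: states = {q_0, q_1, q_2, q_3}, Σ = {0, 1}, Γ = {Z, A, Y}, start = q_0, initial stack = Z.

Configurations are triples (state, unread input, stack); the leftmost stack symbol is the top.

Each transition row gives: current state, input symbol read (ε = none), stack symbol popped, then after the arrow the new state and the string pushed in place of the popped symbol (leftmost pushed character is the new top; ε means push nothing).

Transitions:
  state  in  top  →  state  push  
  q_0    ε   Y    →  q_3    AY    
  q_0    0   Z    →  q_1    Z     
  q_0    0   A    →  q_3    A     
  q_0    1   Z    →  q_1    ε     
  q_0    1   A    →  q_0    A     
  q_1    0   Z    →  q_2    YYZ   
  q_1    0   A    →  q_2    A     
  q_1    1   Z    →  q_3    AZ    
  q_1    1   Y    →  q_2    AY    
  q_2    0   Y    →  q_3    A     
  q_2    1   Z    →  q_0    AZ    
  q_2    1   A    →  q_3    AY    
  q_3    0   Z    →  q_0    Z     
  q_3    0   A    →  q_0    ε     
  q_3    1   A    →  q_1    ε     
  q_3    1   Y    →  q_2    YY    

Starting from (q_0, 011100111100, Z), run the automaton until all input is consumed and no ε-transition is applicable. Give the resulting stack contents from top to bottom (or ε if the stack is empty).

(q_0, 011100111100, Z)
  read 0, top Z: go to q_1, push Z → (q_1, 11100111100, Z)
  read 1, top Z: go to q_3, push AZ → (q_3, 1100111100, AZ)
  read 1, top A: go to q_1, push ε → (q_1, 100111100, Z)
  read 1, top Z: go to q_3, push AZ → (q_3, 00111100, AZ)
  read 0, top A: go to q_0, push ε → (q_0, 0111100, Z)
  read 0, top Z: go to q_1, push Z → (q_1, 111100, Z)
  read 1, top Z: go to q_3, push AZ → (q_3, 11100, AZ)
  read 1, top A: go to q_1, push ε → (q_1, 1100, Z)
  read 1, top Z: go to q_3, push AZ → (q_3, 100, AZ)
  read 1, top A: go to q_1, push ε → (q_1, 00, Z)
  read 0, top Z: go to q_2, push YYZ → (q_2, 0, YYZ)
  read 0, top Y: go to q_3, push A → (q_3, ε, AYZ)
All input consumed in state q_3 with stack AYZ.

AYZ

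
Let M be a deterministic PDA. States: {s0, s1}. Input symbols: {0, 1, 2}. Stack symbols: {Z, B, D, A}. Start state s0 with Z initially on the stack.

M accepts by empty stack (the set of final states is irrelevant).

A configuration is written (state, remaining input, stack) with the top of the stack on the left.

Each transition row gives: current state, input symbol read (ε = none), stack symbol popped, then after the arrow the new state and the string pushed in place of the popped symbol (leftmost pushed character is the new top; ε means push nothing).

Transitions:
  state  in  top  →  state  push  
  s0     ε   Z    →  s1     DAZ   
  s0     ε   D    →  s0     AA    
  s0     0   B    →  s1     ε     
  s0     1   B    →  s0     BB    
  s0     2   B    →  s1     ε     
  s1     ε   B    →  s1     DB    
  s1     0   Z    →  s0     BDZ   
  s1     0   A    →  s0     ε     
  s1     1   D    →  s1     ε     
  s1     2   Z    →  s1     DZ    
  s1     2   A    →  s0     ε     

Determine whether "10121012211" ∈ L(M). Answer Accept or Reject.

Reject

(s0, 10121012211, Z)
  ε-move, top Z: go to s1, push DAZ → (s1, 10121012211, DAZ)
  read 1, top D: go to s1, push ε → (s1, 0121012211, AZ)
  read 0, top A: go to s0, push ε → (s0, 121012211, Z)
  ε-move, top Z: go to s1, push DAZ → (s1, 121012211, DAZ)
  read 1, top D: go to s1, push ε → (s1, 21012211, AZ)
  read 2, top A: go to s0, push ε → (s0, 1012211, Z)
  ε-move, top Z: go to s1, push DAZ → (s1, 1012211, DAZ)
  read 1, top D: go to s1, push ε → (s1, 012211, AZ)
  read 0, top A: go to s0, push ε → (s0, 12211, Z)
  ε-move, top Z: go to s1, push DAZ → (s1, 12211, DAZ)
  read 1, top D: go to s1, push ε → (s1, 2211, AZ)
  read 2, top A: go to s0, push ε → (s0, 211, Z)
  ε-move, top Z: go to s1, push DAZ → (s1, 211, DAZ)
No transition applies at (s1, 211, DAZ); input not fully consumed.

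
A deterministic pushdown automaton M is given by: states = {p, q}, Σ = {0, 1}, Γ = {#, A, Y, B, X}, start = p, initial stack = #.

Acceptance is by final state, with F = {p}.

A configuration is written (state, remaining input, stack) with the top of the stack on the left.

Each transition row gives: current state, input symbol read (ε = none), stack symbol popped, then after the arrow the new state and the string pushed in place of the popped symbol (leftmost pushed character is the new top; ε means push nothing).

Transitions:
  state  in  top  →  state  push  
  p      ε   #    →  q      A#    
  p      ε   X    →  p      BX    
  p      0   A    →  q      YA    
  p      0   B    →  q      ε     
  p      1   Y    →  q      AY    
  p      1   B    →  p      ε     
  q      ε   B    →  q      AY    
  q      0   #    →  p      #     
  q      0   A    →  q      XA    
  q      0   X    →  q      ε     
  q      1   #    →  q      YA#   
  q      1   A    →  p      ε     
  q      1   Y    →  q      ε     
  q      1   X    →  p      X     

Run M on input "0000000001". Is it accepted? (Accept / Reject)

Accept

(p, 0000000001, #)
  ε-move, top #: go to q, push A# → (q, 0000000001, A#)
  read 0, top A: go to q, push XA → (q, 000000001, XA#)
  read 0, top X: go to q, push ε → (q, 00000001, A#)
  read 0, top A: go to q, push XA → (q, 0000001, XA#)
  read 0, top X: go to q, push ε → (q, 000001, A#)
  read 0, top A: go to q, push XA → (q, 00001, XA#)
  read 0, top X: go to q, push ε → (q, 0001, A#)
  read 0, top A: go to q, push XA → (q, 001, XA#)
  read 0, top X: go to q, push ε → (q, 01, A#)
  read 0, top A: go to q, push XA → (q, 1, XA#)
  read 1, top X: go to p, push X → (p, ε, XA#)
All input consumed; state p ∈ F.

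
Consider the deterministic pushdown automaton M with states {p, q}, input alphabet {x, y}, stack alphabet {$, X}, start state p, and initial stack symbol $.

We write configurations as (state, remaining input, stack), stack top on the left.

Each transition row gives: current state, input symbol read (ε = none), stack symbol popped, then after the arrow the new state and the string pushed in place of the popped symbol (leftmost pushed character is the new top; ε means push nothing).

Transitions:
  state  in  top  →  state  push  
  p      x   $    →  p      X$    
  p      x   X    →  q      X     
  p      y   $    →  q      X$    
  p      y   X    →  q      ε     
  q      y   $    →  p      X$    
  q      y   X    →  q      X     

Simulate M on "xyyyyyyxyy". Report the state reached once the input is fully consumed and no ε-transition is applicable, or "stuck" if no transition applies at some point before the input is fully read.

q

(p, xyyyyyyxyy, $)
  read x, top $: go to p, push X$ → (p, yyyyyyxyy, X$)
  read y, top X: go to q, push ε → (q, yyyyyxyy, $)
  read y, top $: go to p, push X$ → (p, yyyyxyy, X$)
  read y, top X: go to q, push ε → (q, yyyxyy, $)
  read y, top $: go to p, push X$ → (p, yyxyy, X$)
  read y, top X: go to q, push ε → (q, yxyy, $)
  read y, top $: go to p, push X$ → (p, xyy, X$)
  read x, top X: go to q, push X → (q, yy, X$)
  read y, top X: go to q, push X → (q, y, X$)
  read y, top X: go to q, push X → (q, ε, X$)
All input consumed; M is in state q.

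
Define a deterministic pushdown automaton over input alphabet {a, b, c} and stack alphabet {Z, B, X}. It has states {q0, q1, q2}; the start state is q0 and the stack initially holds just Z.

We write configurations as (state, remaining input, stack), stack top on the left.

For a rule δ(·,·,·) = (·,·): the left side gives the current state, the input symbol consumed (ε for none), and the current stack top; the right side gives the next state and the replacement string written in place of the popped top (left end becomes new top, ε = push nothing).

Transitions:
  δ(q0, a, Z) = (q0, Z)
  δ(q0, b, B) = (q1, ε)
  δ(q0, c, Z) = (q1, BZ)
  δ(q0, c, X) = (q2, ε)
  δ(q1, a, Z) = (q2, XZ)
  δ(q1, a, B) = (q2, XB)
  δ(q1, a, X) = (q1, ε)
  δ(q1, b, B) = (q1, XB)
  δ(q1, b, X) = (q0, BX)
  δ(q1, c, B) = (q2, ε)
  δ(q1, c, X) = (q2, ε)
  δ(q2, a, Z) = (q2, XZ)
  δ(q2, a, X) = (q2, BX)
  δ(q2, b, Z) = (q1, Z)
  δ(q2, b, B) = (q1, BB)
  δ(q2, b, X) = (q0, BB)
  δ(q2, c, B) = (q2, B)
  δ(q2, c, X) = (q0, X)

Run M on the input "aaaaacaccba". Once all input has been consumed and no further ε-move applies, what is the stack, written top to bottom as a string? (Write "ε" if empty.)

(q0, aaaaacaccba, Z)
  read a, top Z: go to q0, push Z → (q0, aaaacaccba, Z)
  read a, top Z: go to q0, push Z → (q0, aaacaccba, Z)
  read a, top Z: go to q0, push Z → (q0, aacaccba, Z)
  read a, top Z: go to q0, push Z → (q0, acaccba, Z)
  read a, top Z: go to q0, push Z → (q0, caccba, Z)
  read c, top Z: go to q1, push BZ → (q1, accba, BZ)
  read a, top B: go to q2, push XB → (q2, ccba, XBZ)
  read c, top X: go to q0, push X → (q0, cba, XBZ)
  read c, top X: go to q2, push ε → (q2, ba, BZ)
  read b, top B: go to q1, push BB → (q1, a, BBZ)
  read a, top B: go to q2, push XB → (q2, ε, XBBZ)
All input consumed in state q2 with stack XBBZ.

XBBZ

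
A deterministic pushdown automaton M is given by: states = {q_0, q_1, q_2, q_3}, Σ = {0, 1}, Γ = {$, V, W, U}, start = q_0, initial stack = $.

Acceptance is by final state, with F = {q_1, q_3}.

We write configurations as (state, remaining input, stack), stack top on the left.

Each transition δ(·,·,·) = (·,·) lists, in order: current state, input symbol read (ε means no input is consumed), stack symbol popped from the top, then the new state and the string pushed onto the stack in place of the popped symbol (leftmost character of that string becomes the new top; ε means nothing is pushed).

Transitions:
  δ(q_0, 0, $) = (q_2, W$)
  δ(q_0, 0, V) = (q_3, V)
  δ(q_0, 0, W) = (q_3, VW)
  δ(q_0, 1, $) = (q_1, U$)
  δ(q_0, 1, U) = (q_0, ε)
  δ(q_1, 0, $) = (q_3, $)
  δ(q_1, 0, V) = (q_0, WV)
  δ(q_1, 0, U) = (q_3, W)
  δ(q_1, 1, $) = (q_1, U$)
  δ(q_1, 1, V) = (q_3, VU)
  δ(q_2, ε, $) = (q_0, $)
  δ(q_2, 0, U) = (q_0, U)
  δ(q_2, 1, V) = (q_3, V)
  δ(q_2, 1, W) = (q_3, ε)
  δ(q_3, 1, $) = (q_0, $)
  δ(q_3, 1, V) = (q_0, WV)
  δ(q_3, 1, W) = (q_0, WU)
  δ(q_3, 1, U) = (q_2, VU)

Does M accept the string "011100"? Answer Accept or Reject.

Reject

(q_0, 011100, $)
  read 0, top $: go to q_2, push W$ → (q_2, 11100, W$)
  read 1, top W: go to q_3, push ε → (q_3, 1100, $)
  read 1, top $: go to q_0, push $ → (q_0, 100, $)
  read 1, top $: go to q_1, push U$ → (q_1, 00, U$)
  read 0, top U: go to q_3, push W → (q_3, 0, W$)
No transition applies at (q_3, 0, W$); input not fully consumed.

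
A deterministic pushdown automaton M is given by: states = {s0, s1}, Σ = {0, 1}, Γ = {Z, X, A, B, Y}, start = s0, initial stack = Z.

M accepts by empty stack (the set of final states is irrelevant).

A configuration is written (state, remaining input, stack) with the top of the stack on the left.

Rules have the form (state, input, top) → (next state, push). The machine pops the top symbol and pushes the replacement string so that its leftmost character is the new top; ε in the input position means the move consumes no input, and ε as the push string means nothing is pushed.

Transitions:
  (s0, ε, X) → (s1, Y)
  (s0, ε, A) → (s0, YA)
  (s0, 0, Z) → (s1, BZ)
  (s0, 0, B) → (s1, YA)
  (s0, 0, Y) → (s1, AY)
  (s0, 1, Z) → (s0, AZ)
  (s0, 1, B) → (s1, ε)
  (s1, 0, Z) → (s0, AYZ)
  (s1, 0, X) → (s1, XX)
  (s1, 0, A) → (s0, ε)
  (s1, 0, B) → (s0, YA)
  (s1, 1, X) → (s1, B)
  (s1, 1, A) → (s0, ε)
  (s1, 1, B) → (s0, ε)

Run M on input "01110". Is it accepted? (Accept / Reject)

(s0, 01110, Z)
  read 0, top Z: go to s1, push BZ → (s1, 1110, BZ)
  read 1, top B: go to s0, push ε → (s0, 110, Z)
  read 1, top Z: go to s0, push AZ → (s0, 10, AZ)
  ε-move, top A: go to s0, push YA → (s0, 10, YAZ)
No transition applies at (s0, 10, YAZ); input not fully consumed.

Reject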